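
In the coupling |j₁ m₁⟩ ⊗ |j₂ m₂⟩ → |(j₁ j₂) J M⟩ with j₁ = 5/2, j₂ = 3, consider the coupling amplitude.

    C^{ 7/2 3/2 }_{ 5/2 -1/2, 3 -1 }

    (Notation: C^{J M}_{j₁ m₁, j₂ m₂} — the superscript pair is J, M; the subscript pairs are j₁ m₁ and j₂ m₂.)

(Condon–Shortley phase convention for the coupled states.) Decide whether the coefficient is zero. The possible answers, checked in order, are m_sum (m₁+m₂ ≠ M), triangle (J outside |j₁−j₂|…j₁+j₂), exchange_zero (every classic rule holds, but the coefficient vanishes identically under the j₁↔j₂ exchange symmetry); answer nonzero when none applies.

m-sum: m₁+m₂ = -1/2+(-1) = -3/2, M = 3/2  ✗ ⇒ coefficient is 0

m_sum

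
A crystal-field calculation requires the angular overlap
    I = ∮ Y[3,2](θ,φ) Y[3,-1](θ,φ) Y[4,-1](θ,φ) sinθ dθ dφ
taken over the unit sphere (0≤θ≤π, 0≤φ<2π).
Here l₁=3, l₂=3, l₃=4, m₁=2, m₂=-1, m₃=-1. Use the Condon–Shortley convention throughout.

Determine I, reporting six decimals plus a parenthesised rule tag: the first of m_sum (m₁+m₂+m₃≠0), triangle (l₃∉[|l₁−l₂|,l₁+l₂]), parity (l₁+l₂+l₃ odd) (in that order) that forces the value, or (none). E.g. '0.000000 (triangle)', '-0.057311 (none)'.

m-sum 0 ✓  L=10 even ✓  0≤4≤6 ✓
Π(2lᵢ+1) = 7×7×9 = 441
triangle coeff Δ(3,3,4) = 1/34650
Σ_t [0,2]: t=0:+1/72 t=1:−1/16 t=2:+1/72 = -5/144
(3j)²=2/77 [(3 3 4; 0 0 0)], sign=-1
Σ_t [0,1]: t=0:+1/48 t=1:−1/144 = 1/72
(3j)²=16/693 [(3 3 4; 2 -1 -1)], sign=-1
⇒ 4πI² = 32/121
I = (+1)√(32/121/(4π)) = 0.14506992
No selection rule forces the value: the integral is nonzero (none).

0.145070 (none)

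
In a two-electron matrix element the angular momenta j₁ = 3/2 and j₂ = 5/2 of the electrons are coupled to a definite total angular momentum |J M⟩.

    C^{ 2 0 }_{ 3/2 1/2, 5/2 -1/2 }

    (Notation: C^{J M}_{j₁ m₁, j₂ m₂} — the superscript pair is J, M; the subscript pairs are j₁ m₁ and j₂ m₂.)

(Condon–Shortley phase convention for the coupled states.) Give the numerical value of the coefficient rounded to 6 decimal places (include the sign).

j₁+j₂−J=2  J+j₁−j₂=1  J−j₁+j₂=3  j₁+j₂+J+1=7
(j₁±m₁, j₂±m₂, J±M) = (2,1,2,3,2,2)
P² = 8/7
sum k=0..1:
  [0] +1/4 = 1/4
  [1] −1/2 = -1/2
S = -1/4
C² = P²·S² = 1/14 ; C = -0.267261

-0.267261  (= −√(1/14))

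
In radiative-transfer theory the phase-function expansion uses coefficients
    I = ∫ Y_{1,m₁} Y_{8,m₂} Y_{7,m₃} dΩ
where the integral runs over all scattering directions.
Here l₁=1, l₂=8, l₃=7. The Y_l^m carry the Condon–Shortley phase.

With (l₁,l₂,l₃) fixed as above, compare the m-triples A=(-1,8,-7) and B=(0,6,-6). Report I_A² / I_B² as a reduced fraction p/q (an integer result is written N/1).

Shared (l₁,l₂,l₃)=(1,8,7): N and (l;000)² cancel in I_A²/I_B².
A: Δ = 2!·0!·14!/17! = 1/2040; Racah Σ t=2..2: t=2:+1/174356582400 = 1/174356582400; ⇒ 3j(1 8 7; -1 8 -7)² = 1/17, sgn +1
B: Δ = 2!·0!·14!/17! = 1/2040; Racah Σ t=1..1: t=1:−1/6227020800 = -1/6227020800; ⇒ 3j(1 8 7; 0 6 -6)² = 7/510, sgn +1
I_A²/I_B² = (1/17)/(7/510) = 30/7

30/7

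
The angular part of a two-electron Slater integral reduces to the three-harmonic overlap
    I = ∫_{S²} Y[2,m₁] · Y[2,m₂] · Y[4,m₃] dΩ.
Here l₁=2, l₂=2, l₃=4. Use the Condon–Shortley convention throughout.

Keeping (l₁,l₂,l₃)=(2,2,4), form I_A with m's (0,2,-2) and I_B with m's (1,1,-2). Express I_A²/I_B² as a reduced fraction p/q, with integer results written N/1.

Shared (l₁,l₂,l₃)=(2,2,4): N and (l;000)² cancel in I_A²/I_B².
A: Δ = 0!·4!·4!/9! = 1/630; Racah Σ t=0..0: t=0:+1/96 = 1/96; ⇒ 3j(2 2 4; 0 2 -2)² = 1/42, sgn +1
B: Δ = 0!·4!·4!/9! = 1/630; Racah Σ t=0..0: t=0:+1/36 = 1/36; ⇒ 3j(2 2 4; 1 1 -2)² = 4/63, sgn +1
I_A²/I_B² = (1/42)/(4/63) = 3/8

3/8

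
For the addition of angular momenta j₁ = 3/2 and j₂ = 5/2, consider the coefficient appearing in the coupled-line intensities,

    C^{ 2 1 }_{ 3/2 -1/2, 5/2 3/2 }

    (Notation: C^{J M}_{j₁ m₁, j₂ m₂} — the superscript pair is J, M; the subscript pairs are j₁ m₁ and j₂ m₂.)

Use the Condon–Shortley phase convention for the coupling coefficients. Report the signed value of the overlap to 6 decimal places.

j₁+j₂−J=2  J+j₁−j₂=1  J−j₁+j₂=3  j₁+j₂+J+1=7
(j₁±m₁, j₂±m₂, J±M) = (1,2,4,1,3,1)
P² = 24/7
sum k=1..2:
  [1] −1/6 = -1/6
  [2] +1/4 = 1/4
S = 1/12
C² = P²·S² = 1/42 ; C = +0.154303

+√(1/42) ≈ +0.154303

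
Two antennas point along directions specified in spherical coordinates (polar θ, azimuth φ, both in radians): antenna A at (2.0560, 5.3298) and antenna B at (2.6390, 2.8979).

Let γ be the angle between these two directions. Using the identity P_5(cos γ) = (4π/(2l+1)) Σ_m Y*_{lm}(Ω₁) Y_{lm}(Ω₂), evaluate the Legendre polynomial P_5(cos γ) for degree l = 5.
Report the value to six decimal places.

Summing Y*_{l m}(θ₁,φ₁)·Y_{l m}(θ₂,φ₂) over m ∈ [−5, 5]; prefactor 4π/(2·5+1) = 1.142397:
  m=-5: (0.013703, 0.251004) × (-0.004154, -0.011298) = (0.002779, -0.001197)  (running Σ = (0.002779, -0.001197))
  m=-4: (0.328007, -0.260907) × (-0.038874, -0.057309) = (-0.027703, -0.008655)  (running Σ = (-0.024924, -0.009853))
  m=-3: (-0.220292, -0.063689) × (-0.170170, -0.152619) = (0.027767, 0.044459)  (running Σ = (0.002843, 0.034606))
  m=-2: (-0.070847, -0.202877) × (-0.397021, -0.210435) = (-0.014564, 0.095455)  (running Σ = (-0.011722, 0.130061))
  m=-1: (-0.172491, 0.242943) × (-0.394317, -0.098041) = (0.091835, -0.078885)  (running Σ = (0.080113, 0.051176))
  m=0: (-0.150243, -0.000000) × (0.164186, 0.000000) = (-0.024668, -0.000000)  (running Σ = (0.055445, 0.051176))
  m=1: (0.172491, 0.242943) × (0.394317, -0.098041) = (0.091835, 0.078885)  (running Σ = (0.147279, 0.130061))
  m=2: (-0.070847, 0.202877) × (-0.397021, 0.210435) = (-0.014564, -0.095455)  (running Σ = (0.132715, 0.034606))
  m=3: (0.220292, -0.063689) × (0.170170, -0.152619) = (0.027767, -0.044459)  (running Σ = (0.160482, -0.009853))
  m=4: (0.328007, 0.260907) × (-0.038874, 0.057309) = (-0.027703, 0.008655)  (running Σ = (0.132779, -0.001197))
  m=5: (-0.013703, 0.251004) × (0.004154, -0.011298) = (0.002779, 0.001197)  (running Σ = (0.135558, 0.000000))
Σ over m = (0.135558, 0.000000); ×(4π/11) → (0.154861, 0.000000). Real part: 0.154861

0.154861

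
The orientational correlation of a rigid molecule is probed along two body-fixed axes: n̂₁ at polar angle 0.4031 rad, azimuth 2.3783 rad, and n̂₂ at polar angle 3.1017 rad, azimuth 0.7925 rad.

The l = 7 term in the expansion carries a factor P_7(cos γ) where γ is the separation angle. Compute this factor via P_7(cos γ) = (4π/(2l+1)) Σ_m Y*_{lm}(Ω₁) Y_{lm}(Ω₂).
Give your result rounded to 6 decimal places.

Summing Y*_{l m}(θ₁,φ₁)·Y_{l m}(θ₂,φ₂) over m ∈ [−7, 7]; prefactor 4π/(2·7+1) = 0.837758:
  m=-7: Y*=(-0.000421, -0.000577)  Y=(0.000000, 0.000000)  product (0.000000, -0.000000)
  m=-6: Y*=(-0.000829, 0.006216)  Y=(-0.000000, -0.000000)  product (0.000000, 0.000000)
  m=-5: Y*=(0.026609, -0.021293)  Y=(-0.000000, 0.000000)  product (-0.000000, 0.000000)
  m=-4: Y*=(-0.127363, -0.011291)  Y=(0.000019, -0.000001)  product (-0.000002, -0.000000)
  m=-3: Y*=(0.217884, 0.248884)  Y=(-0.000404, -0.000387)  product (0.000008, -0.000185)
  m=-2: Y*=(0.023788, -0.537697)  Y=(0.000169, 0.011865)  product (0.006384, 0.000192)
  m=-1: Y*=(-0.266411, 0.254885)  Y=(0.113237, -0.114857)  product (-0.000892, 0.059461)
  m=+0: Y*=(-0.297455, -0.000000)  Y=(-1.068340, 0.000000)  product (0.317783, 0.000000)
  m=+1: Y*=(0.266411, 0.254885)  Y=(-0.113237, -0.114857)  product (-0.000892, -0.059461)
  m=+2: Y*=(0.023788, 0.537697)  Y=(0.000169, -0.011865)  product (0.006384, -0.000192)
  m=+3: Y*=(-0.217884, 0.248884)  Y=(0.000404, -0.000387)  product (0.000008, 0.000185)
  m=+4: Y*=(-0.127363, 0.011291)  Y=(0.000019, 0.000001)  product (-0.000002, 0.000000)
  m=+5: Y*=(-0.026609, -0.021293)  Y=(0.000000, 0.000000)  product (-0.000000, -0.000000)
  m=+6: Y*=(-0.000829, -0.006216)  Y=(-0.000000, 0.000000)  product (0.000000, -0.000000)
  m=+7: Y*=(0.000421, -0.000577)  Y=(-0.000000, 0.000000)  product (0.000000, 0.000000)
Accumulated sum (0.328779, -0.000000); after 4π/(2l+1) scaling, (0.275437, -0.000000) ⇒ P_7 = 0.275437

0.275437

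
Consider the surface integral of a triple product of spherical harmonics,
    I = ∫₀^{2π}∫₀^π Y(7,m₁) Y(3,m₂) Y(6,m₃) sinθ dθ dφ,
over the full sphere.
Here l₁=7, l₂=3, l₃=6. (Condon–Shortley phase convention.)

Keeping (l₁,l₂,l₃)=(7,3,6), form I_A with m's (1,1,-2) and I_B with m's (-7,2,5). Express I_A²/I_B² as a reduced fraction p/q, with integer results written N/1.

l's match ⇒ only the (l;m) 3-j factors differ between A and B.
A: triangle coeff Δ(7,3,6) = 1/2042040; Σ_t [2,4]: t=2:+1/138240 t=3:−1/181440 t=4:+1/3870720 = 23/11612160; (3j)²=529/204204 [(7 3 6; 1 1 -2)], sign=+1
B: triangle coeff Δ(7,3,6) = 1/2042040; Σ_t [4,4]: t=4:+1/87091200 = 1/87091200; (3j)²=11/408 [(7 3 6; -7 2 5)], sign=-1
I_A²/I_B² = (529/204204)/(11/408) = 1058/11011

1058/11011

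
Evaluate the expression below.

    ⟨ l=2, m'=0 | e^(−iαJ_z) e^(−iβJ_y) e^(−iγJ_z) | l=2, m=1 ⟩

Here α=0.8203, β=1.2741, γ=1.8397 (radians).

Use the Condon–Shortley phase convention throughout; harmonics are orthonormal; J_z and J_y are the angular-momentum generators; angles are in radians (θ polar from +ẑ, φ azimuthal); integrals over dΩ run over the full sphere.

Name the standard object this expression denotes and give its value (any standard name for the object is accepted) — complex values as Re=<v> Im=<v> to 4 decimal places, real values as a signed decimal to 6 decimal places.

Wigner D-matrix element, Re=-0.0910 Im=-0.3301

This is a Wigner D-matrix element — the rotation-matrix element ⟨l m'| R(α,β,γ) |l m⟩ in the angular-momentum basis.
First d^2_{0,1}(β=1.2741), then the phase factors e^{-i(0)α} and e^{-i(1)γ}:
Half-angle: c=0.803854, s=0.594827. N=√(2·2·6·1)=4.898979
The bounds max(0,m−m')=1 and min(l+m,l−m')=2 give 2 terms
  k=1: (−1)^0·4.8990/(2)·0.8039^3·0.5948^1 = +0.756829
  k=2: (−1)^1·4.8990/(2)·0.8039^1·0.5948^3 = -0.414404
d^2_{0,1}(1.2741) = +0.756829 -0.414404 = +0.342425
Phases: e^{-i·(0)·0.8203}=+1.000000+0.000000i, e^{-i·(1)·1.8397}=-0.265675-0.964063i ⇒ D=-0.090974-0.330119i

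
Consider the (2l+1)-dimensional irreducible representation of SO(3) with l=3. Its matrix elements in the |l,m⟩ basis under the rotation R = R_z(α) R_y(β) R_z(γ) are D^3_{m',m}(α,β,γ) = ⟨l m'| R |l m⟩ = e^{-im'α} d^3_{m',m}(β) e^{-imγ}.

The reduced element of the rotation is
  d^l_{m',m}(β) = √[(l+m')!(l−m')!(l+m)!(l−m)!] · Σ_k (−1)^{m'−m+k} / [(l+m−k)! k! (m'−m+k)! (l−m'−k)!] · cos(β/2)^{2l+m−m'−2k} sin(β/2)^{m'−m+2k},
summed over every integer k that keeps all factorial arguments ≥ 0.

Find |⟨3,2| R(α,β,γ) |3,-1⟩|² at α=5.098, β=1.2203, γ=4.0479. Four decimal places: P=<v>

P=0.2449

Split into d^3_{2,-1}(β=1.2203) × two z-phases.
With c≡cos(β/2)=0.819562 and s≡sin(β/2)=0.572990, N=[120·1·2·24]^{1/2}=75.894664
k: max(0,(-1)−(2))=0 … min(3+(-1),3−(2))=1
  k=0: (−1)^3·75.8947/(12)·0.8196^3·0.5730^3 = -0.654964
  k=1: (−1)^4·75.8947/(24)·0.8196^1·0.5730^5 = +0.160073
d^3_{2,-1}(1.2203) = -0.654964 +0.160073 = -0.494891
|D^3_{2,-1}|² = |d^3_{2,-1}(β)|² = (-0.494891)² = 0.244917 (the z-rotation phases have unit modulus)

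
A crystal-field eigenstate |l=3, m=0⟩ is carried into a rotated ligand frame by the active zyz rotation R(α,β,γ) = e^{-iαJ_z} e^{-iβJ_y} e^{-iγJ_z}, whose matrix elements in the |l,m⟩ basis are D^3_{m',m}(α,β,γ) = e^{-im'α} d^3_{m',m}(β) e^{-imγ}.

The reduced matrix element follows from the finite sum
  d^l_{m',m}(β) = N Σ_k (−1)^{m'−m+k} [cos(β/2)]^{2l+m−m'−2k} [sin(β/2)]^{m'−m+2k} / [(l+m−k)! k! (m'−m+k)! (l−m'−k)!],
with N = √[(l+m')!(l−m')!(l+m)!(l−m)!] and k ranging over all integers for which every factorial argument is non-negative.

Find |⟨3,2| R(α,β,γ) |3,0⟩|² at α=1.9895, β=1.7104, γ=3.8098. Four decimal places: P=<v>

P=0.0349

First d^3_{2,0}(β=1.7104), then the phase factors e^{-i(2)α} and e^{-i(0)γ}:
c=cos(1.710400/2)=0.656068, s=sin(1.710400/2)=0.754702; N=√[120·1·6·6]=65.726707
k: max(0,(0)−(2))=0 … min(3+(0),3−(2))=1
  k=0: (−1)^2·65.7267/(12)·0.6561^4·0.7547^2 = +0.577971
  k=1: (−1)^3·65.7267/(12)·0.6561^2·0.7547^4 = -0.764822
d^3_{2,0}(1.7104) = +0.577971 -0.764822 = -0.186850
|D^3_{2,0}|² = |d^3_{2,0}(β)|² = (-0.186850)² = 0.034913 (the z-rotation phases have unit modulus)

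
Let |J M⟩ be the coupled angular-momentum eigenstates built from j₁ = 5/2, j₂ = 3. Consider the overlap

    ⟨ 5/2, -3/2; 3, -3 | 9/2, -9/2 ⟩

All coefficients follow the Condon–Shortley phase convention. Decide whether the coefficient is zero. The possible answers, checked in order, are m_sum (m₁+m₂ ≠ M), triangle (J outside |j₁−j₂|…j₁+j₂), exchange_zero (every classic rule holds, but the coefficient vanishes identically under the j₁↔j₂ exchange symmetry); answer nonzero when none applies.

m-sum: m₁+m₂ = -3/2+(-3) = -9/2, M = -9/2  ✓
triangle: |j₁−j₂| = 1/2 ≤ J = 9/2 ≤ j₁+j₂ = 11/2  ✓
exchange: j₁≠j₂ or m₁≠m₂ — the exchange symmetry imposes no constraint here
value check: CG = +√(6/11) = +0.738549 ≠ 0

nonzero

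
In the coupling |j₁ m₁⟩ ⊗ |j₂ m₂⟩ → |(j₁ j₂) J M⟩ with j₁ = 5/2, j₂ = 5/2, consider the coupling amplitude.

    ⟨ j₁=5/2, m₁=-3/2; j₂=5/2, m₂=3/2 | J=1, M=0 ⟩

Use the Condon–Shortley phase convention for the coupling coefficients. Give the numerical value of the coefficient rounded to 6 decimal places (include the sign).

−√(9/70) = -0.358569

j₁+j₂−J=4  J+j₁−j₂=1  J−j₁+j₂=1  j₁+j₂+J+1=7
(j₁±m₁, j₂±m₂, J±M) = (1,4,4,1,1,1)
P² = 288/35
sum k=3..4:
  [3] −1/6 = -1/6
  [4] +1/24 = 1/24
S = -1/8
C² = P²·S² = 9/70 ; C = -0.358569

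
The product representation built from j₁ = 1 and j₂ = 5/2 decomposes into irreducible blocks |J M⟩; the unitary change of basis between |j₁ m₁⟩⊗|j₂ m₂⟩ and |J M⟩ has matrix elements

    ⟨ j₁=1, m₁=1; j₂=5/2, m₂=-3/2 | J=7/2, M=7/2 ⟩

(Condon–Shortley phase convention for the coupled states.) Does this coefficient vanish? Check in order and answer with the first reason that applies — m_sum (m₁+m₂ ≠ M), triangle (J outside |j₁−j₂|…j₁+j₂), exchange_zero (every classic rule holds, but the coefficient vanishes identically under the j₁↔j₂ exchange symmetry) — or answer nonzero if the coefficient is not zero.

m-sum: m₁+m₂ = 1+(-3/2) = -1/2, M = 7/2  ✗ ⇒ coefficient is 0

m_sum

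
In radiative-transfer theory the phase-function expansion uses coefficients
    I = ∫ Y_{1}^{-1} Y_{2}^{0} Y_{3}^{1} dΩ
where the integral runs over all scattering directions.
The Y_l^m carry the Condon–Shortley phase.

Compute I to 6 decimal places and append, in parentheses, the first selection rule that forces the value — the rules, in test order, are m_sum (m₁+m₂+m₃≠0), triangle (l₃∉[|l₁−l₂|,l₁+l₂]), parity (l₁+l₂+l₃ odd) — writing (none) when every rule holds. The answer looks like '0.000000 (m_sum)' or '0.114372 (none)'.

Rules hold: Σm=0, L=6 even, 1≤3≤3.
N = 3·5·7 = 105
Δ = 0!·2!·4!/7! = 1/105
Racah Σ t=0..0: t=0:+1/4 = 1/4
⇒ 3j(1 2 3; 0 0 0)² = 3/35, sgn -1
Racah Σ t=0..0: t=0:+1/8 = 1/8
⇒ 3j(1 2 3; -1 0 1)² = 2/35, sgn +1
4πI² = N·(3j₀)²·(3jₘ)² = 18/35
I = -1·√(0.514286/4π) = -0.20230066
No selection rule forces the value: the integral is nonzero (none).

-0.202301 (none)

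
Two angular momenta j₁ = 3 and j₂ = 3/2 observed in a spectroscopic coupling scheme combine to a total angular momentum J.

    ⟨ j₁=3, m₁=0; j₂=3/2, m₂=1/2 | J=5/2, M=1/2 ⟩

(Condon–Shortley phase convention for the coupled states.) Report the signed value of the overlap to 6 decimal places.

√[6·2!4!1!/8! · 3!3!2!1!3!2!] = √(216/35)
  +(−1)^1/∏(1,1,2,1,2,0)! = -1/4  (running -1/4)
  +(−1)^2/∏(2,0,1,0,3,1)! = 1/12  (running -1/6)
⟨..|..⟩ = √(216/35)·(-1/6) = -0.414039

-0.414039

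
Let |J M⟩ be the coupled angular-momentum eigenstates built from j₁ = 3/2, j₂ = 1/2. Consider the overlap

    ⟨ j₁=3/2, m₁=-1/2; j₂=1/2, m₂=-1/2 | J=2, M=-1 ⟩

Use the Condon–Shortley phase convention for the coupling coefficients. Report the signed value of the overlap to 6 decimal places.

+√(3/4) ≈ +0.866025

j₁+j₂−J=0  J+j₁−j₂=3  J−j₁+j₂=1  j₁+j₂+J+1=5
(j₁±m₁, j₂±m₂, J±M) = (1,2,0,1,1,3)
P² = 3
sum k=0..0:
  [0] +1/2 = 1/2
S = 1/2
C² = P²·S² = 3/4 ; C = +0.866025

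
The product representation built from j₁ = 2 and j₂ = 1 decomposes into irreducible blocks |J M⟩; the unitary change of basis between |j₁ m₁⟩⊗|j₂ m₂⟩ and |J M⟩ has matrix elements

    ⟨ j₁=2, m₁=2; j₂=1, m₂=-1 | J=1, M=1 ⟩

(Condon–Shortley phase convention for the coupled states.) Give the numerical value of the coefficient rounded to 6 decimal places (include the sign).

triangle: 2!*2!*0!/5! = 4/120
(j±m)!: 4!*0!*0!*2!*2!*0! = 96
prefactor² = (2J+1)*Δ*N² = 48/5
  k=0: +1/(0!*2!*0!*0!*2!*0!) = 1/4
Σ = 1/4  ⇒  CG² = 48/5*(1/4)² = 3/5
CG = +√(3/5) = +0.774597

+0.774597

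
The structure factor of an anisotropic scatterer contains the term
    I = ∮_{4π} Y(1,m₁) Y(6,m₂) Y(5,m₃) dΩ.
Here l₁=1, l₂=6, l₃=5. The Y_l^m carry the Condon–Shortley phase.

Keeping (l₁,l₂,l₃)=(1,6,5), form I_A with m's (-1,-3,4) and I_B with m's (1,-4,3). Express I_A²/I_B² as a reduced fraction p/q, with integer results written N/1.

1/15

Shared (l₁,l₂,l₃)=(1,6,5): N and (l;000)² cancel in I_A²/I_B².
A: Δ = 2!·0!·10!/13! = 1/858; Racah Σ t=2..2: t=2:+1/725760 = 1/725760; ⇒ 3j(1 6 5; -1 -3 4)² = 1/286, sgn -1
B: Δ = 2!·0!·10!/13! = 1/858; Racah Σ t=0..0: t=0:+1/161280 = 1/161280; ⇒ 3j(1 6 5; 1 -4 3)² = 15/286, sgn +1
I_A²/I_B² = (1/286)/(15/286) = 1/15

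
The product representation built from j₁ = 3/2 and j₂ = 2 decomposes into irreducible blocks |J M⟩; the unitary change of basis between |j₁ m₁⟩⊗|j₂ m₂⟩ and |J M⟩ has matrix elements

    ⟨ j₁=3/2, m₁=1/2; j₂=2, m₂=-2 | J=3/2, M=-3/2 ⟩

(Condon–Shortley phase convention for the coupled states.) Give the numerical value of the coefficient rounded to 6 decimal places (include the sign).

triangle: 2!*1!*2!/6! = 4/720
(j±m)!: 2!*1!*0!*4!*0!*3! = 288
prefactor² = (2J+1)*Δ*N² = 32/5
  k=0: +1/(0!*2!*1!*0!*0!*2!) = 1/4
Σ = 1/4  ⇒  CG² = 32/5*(1/4)² = 2/5
CG = +√(2/5) = +0.632456

+√(2/5) = +0.632456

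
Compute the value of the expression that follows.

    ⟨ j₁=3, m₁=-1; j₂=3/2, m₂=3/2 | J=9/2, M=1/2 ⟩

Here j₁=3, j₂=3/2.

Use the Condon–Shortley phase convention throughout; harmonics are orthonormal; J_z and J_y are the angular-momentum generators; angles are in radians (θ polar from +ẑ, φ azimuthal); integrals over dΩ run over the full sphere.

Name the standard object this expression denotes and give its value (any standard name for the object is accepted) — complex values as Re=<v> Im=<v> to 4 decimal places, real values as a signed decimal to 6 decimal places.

Clebsch–Gordan coefficient, +√(5/42) ≈ +0.345033

This is a Clebsch–Gordan (vector-coupling) coefficient.
√[10·0!6!3!/10! · 2!4!3!0!5!4!] = √(69120/7)
  +(−1)^0/∏(0,0,4,3,2,0)! = 1/288  (running 1/288)
⟨..|..⟩ = √(69120/7)·(1/288) = +0.345033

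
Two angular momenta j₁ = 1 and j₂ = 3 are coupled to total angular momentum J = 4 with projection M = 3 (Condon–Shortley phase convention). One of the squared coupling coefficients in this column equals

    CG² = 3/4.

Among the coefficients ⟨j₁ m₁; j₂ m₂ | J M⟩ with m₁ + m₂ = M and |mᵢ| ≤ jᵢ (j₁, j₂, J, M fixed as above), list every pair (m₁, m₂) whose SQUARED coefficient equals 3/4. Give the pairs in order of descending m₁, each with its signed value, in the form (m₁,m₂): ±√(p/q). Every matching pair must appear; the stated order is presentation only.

(1,2): +√(3/4)

Admissible pairs with m₁+m₂ = M = 3: (0,3), (1,2)
  (m₁,m₂)=(1,2): CG² = 3/4, CG = +√(3/4)   ← matches the target
  (m₁,m₂)=(0,3): CG² = 1/4, CG = +√(1/4)
Pairs with CG² = 3/4: (1,2): +√(3/4)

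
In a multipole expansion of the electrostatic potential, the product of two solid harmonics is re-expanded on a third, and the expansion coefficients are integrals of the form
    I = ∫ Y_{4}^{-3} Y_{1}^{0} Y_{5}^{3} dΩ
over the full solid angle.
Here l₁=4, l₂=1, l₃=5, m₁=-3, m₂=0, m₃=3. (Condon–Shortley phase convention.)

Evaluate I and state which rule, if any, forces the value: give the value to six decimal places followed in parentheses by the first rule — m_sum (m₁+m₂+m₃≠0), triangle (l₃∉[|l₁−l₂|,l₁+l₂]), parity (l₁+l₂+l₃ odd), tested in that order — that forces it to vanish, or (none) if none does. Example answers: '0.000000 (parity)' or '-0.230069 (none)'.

-0.196426 (none)

Checks pass: Σm=0; 10 even; l₃=5∈[3,5].
(2·4+1)(2·1+1)(2·5+1) = 297
Δ: 0! 8! 2! / 11! → 1/495
sum: t=0:+1/576 = 1/576
3j²(4 1 5; 0 0 0) = Δ·Π!·Σ² = 5/99  (sign -1)
sum: t=0:+1/5040 = 1/5040
3j²(4 1 5; -3 0 3) = Δ·Π!·Σ² = 16/495  (sign +1)
combine: 4πI² = 297·5/99·16/495 = 16/33
take √, sign -1: I = -0.19642560
No selection rule forces the value: the integral is nonzero (none).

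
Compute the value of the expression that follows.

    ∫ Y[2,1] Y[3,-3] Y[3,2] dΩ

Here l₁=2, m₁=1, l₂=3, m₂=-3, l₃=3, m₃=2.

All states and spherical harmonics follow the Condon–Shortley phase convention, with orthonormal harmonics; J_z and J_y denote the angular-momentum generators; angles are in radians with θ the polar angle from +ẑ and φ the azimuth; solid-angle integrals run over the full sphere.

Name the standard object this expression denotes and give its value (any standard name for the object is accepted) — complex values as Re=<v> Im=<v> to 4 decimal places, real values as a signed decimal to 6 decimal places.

Gaunt coefficient, -0.210261

This is a Gaunt coefficient — the integral of a triple product of spherical harmonics over the sphere.
Rules hold: Σm=0, L=8 even, 1≤3≤5.
N = 5·7·7 = 245
Δ = 2!·2!·4!/9! = 1/3780
Racah Σ t=0..2: t=0:+1/24 t=1:−1/4 t=2:+1/24 = -1/6
⇒ 3j(2 3 3; 0 0 0)² = 4/105, sgn +1
Racah Σ t=0..0: t=0:+1/48 = 1/48
⇒ 3j(2 3 3; 1 -3 2)² = 5/84, sgn -1
4πI² = N·(3j₀)²·(3jₘ)² = 5/9
I = -1·√(0.555556/4π) = -0.21026104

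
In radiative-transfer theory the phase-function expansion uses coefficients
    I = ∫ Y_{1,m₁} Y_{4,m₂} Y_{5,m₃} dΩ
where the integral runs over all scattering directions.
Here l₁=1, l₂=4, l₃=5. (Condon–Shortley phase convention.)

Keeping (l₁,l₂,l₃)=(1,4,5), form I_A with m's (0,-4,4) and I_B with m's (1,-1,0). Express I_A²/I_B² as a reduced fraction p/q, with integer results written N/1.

9/10

Same 1,4,5: normalisation and zero-m 3j drop out of the ratio.
A: Δ: 0! 2! 8! / 11! → 1/495; sum: t=0:+1/40320 = 1/40320; 3j²(1 4 5; 0 -4 4) = Δ·Π!·Σ² = 1/55  (sign -1)
B: Δ: 0! 2! 8! / 11! → 1/495; sum: t=0:+1/1440 = 1/1440; 3j²(1 4 5; 1 -1 0) = Δ·Π!·Σ² = 2/99  (sign -1)
I_A²/I_B² = (1/55)/(2/99) = 9/10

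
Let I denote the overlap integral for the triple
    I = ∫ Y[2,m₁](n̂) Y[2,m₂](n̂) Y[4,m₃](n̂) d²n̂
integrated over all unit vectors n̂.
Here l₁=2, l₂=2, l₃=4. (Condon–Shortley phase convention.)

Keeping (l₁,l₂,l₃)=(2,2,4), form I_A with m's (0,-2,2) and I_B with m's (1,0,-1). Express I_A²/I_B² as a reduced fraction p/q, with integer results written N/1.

Shared (l₁,l₂,l₃)=(2,2,4): N and (l;000)² cancel in I_A²/I_B².
A: Δ = 0!·4!·4!/9! = 1/630; Racah Σ t=0..0: t=0:+1/96 = 1/96; ⇒ 3j(2 2 4; 0 -2 2)² = 1/42, sgn +1
B: Δ = 0!·4!·4!/9! = 1/630; Racah Σ t=0..0: t=0:+1/24 = 1/24; ⇒ 3j(2 2 4; 1 0 -1)² = 1/21, sgn -1
I_A²/I_B² = (1/42)/(1/21) = 1/2

1/2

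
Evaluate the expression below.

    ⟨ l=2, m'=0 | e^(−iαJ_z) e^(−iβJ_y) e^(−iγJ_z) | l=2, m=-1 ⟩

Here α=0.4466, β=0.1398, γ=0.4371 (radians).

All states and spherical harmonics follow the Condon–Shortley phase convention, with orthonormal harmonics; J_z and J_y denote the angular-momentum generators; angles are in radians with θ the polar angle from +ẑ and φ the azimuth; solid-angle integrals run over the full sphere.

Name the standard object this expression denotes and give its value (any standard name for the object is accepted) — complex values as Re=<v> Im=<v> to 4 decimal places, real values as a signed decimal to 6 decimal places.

Wigner D-matrix element, Re=-0.1531 Im=-0.0715

This is a Wigner D-matrix element — the rotation-matrix element ⟨l m'| R(α,β,γ) |l m⟩ in the angular-momentum basis.
Split into d^2_{0,-1}(β=0.1398) × two z-phases.
c=cos(0.139800/2)=0.997558, s=sin(0.139800/2)=0.069843; N=√[2·2·1·6]=4.898979
Admissible k: 0..1 (factorial args all ≥0)
  k=0: (−1)^1·4.8990/(2)·0.9976^3·0.0698^1 = -0.169830
  k=1: (−1)^2·4.8990/(2)·0.9976^1·0.0698^3 = +0.000832
d^2_{0,-1}(0.1398) = -0.169830 +0.000832 = -0.168997
D = (+1.000000+0.000000i)·(-0.168997)·(+0.905983+0.423314i) = -0.153109-0.071539i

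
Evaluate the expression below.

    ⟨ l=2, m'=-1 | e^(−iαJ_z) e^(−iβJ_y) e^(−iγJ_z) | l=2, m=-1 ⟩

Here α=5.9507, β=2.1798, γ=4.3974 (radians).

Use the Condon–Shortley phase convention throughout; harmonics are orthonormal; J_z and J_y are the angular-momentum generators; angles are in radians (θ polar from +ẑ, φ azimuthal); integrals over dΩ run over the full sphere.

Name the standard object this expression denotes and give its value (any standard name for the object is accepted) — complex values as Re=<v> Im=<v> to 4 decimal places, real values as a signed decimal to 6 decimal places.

This is a Wigner D-matrix element — the rotation-matrix element ⟨l m'| R(α,β,γ) |l m⟩ in the angular-momentum basis.
D^2_{-1,-1}(5.9507,2.1798,4.3974) = e^{-i·-1·5.9507}·d^2_{-1,-1}(2.1798)·e^{-i·-1·4.3974}. Compute d first:
Half-angle: c=0.462574, s=0.886581. N=√(1·6·1·6)=6.000000
Admissible k: 0..1 (factorial args all ≥0)
  k=0: (−1)^0·6.0000/(6)·0.4626^4·0.8866^0 = +0.045785
  k=1: (−1)^1·6.0000/(2)·0.4626^2·0.8866^2 = -0.504569
d^2_{-1,-1}(2.1798) = +0.045785 -0.504569 = -0.458783
Attach z-rotation phases: D = e^{-i(-1)(5.9507)}·(-0.458783)·e^{-i(-1)(4.3974)} = +0.276726+0.365930i

Wigner D-matrix element, Re=0.2767 Im=0.3659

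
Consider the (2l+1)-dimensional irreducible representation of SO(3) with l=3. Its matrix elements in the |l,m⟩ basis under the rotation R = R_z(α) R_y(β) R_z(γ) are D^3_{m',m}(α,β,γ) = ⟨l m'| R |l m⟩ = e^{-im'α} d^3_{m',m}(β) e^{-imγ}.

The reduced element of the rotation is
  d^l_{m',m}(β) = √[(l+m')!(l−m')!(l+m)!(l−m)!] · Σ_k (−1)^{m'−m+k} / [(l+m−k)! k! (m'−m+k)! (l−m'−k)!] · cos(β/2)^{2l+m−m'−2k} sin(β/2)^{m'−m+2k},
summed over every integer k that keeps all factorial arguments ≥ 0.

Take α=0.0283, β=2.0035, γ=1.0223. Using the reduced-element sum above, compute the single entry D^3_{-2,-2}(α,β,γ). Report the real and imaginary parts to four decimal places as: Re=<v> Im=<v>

Re=0.1389 Im=-0.2369

D^3_{-2,-2}(0.0283,2.0035,1.0223) = e^{-i·-2·0.0283}·d^3_{-2,-2}(2.0035)·e^{-i·-2·1.0223}. Compute d first:
Half-angle: c=0.538829, s=0.842415. N=√(1·120·1·120)=120.000000
k∈{0,1} keeps every argument non-negative
  k=0: (−1)^0·120.0000/(120)·0.5388^6·0.8424^0 = +0.024474
  k=1: (−1)^1·120.0000/(24)·0.5388^4·0.8424^2 = -0.299107
d^3_{-2,-2}(2.0035) = +0.024474 -0.299107 = -0.274633
Phases: e^{-i·(-2)·0.0283}=+0.998399+0.056570i, e^{-i·(-2)·1.0223}=-0.456274+0.889839i ⇒ D=+0.138932-0.236899i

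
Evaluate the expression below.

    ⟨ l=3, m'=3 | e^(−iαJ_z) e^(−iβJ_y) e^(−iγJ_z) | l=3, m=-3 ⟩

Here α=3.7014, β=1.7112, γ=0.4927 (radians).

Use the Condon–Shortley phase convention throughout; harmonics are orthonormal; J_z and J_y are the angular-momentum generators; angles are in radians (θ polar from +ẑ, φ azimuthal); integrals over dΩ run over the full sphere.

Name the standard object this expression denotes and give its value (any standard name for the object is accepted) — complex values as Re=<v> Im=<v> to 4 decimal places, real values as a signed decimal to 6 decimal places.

Wigner D-matrix element, Re=-0.1814 Im=0.0370

This is a Wigner D-matrix element — the rotation-matrix element ⟨l m'| R(α,β,γ) |l m⟩ in the angular-momentum basis.
D^3_{3,-3}(3.7014,1.7112,0.4927) = e^{-i·3·3.7014}·d^3_{3,-3}(1.7112)·e^{-i·-3·0.4927}. Compute d first:
With c≡cos(β/2)=0.655766 and s≡sin(β/2)=0.754965, N=[720·1·1·720]^{1/2}=720.000000
k∈{0} keeps every argument non-negative
  k=0: (−1)^6·720.0000/(720)·0.6558^0·0.7550^6 = +0.185165
d^3_{3,-3}(1.7112) = +0.185165
Phases: e^{-i·(3)·3.7014}=+0.108412+0.994106i, e^{-i·(-3)·0.4927}=+0.092564+0.995707i ⇒ D=-0.181425+0.037027i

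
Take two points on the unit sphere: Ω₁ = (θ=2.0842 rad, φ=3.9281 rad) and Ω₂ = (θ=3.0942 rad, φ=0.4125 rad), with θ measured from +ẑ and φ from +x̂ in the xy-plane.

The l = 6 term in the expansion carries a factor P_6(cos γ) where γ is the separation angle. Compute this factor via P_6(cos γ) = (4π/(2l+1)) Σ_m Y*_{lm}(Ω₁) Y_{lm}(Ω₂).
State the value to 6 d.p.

0.329657

Addition theorem: P_6(cos γ) = (4π/13) Σ_m Y*_{lm}(Ω₁) Y_{lm}(Ω₂), m = −6…6:
  [-6]  conj(Y_{6,-6})(Ω₁) = 0.00140 - 0.21104j ; Y_{6,-6}(Ω₂) = -0.00000 - 0.00000j ; Δ = -0.00000 + 0.00000j
  [-5]  conj(Y_{6,-5})(Ω₁) = -0.28985 - 0.29308j ; Y_{6,-5}(Ω₂) = 0.00000 + 0.00000j ; Δ = 0.00000 - 0.00000j
  [-4]  conj(Y_{6,-4})(Ω₁) = -0.33964 - 0.00151j ; Y_{6,-4}(Ω₂) = -0.00000 - 0.00002j ; Δ = 0.00000 + 0.00001j
  [-3]  conj(Y_{6,-3})(Ω₁) = 0.05199 - 0.05164j ; Y_{6,-3}(Ω₂) = -0.00018 + 0.00052j ; Δ = 0.00002 + 0.00004j
  [-2]  conj(Y_{6,-2})(Ω₁) = 0.00078 - 0.35137j ; Y_{6,-2}(Ω₂) = 0.00788 - 0.00853j ; Δ = -0.00299 - 0.00278j
  [-1]  conj(Y_{6,-1})(Ω₁) = -0.03940 - 0.03949j ; Y_{6,-1}(Ω₂) = -0.14144 + 0.06190j ; Δ = 0.00802 + 0.00315j
  [+0]  conj(Y_{6,0})(Ω₁) = 0.33319 + 0.00000j ; Y_{6,0}(Ω₂) = 0.99326 + 0.00000j ; Δ = 0.33095 + 0.00000j
  [+1]  conj(Y_{6,1})(Ω₁) = 0.03940 - 0.03949j ; Y_{6,1}(Ω₂) = 0.14144 + 0.06190j ; Δ = 0.00802 - 0.00315j
  [+2]  conj(Y_{6,2})(Ω₁) = 0.00078 + 0.35137j ; Y_{6,2}(Ω₂) = 0.00788 + 0.00853j ; Δ = -0.00299 + 0.00278j
  [+3]  conj(Y_{6,3})(Ω₁) = -0.05199 - 0.05164j ; Y_{6,3}(Ω₂) = 0.00018 + 0.00052j ; Δ = 0.00002 - 0.00004j
  [+4]  conj(Y_{6,4})(Ω₁) = -0.33964 + 0.00151j ; Y_{6,4}(Ω₂) = -0.00000 + 0.00002j ; Δ = 0.00000 - 0.00001j
  [+5]  conj(Y_{6,5})(Ω₁) = 0.28985 - 0.29308j ; Y_{6,5}(Ω₂) = -0.00000 + 0.00000j ; Δ = 0.00000 + 0.00000j
  [+6]  conj(Y_{6,6})(Ω₁) = 0.00140 + 0.21104j ; Y_{6,6}(Ω₂) = -0.00000 + 0.00000j ; Δ = -0.00000 - 0.00000j
Accumulated sum 0.34103 - 0.00000j; after 4π/(2l+1) scaling, 0.32966 - 0.00000j ⇒ P_6 = 0.329657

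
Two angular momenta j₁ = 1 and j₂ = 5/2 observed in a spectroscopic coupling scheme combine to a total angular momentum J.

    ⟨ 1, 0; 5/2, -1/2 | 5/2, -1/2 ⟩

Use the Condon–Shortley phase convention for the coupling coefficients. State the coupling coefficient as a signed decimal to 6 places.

triangle: 1!×1!×4!/7! = 24/5040
(j±m)!: 1!×1!×2!×3!×2!×3! = 144
prefactor² = (2J+1)×Δ×N² = 144/35
  k=0: +1/(0!×1!×1!×2!×0!×2!) = 1/4
  k=1: −1/(1!×0!×0!×1!×1!×3!) = -1/6
Σ = 1/12  ⇒  CG² = 144/35×(1/12)² = 1/35
CG = +√(1/35) = +0.169031

+√(1/35) = +0.169031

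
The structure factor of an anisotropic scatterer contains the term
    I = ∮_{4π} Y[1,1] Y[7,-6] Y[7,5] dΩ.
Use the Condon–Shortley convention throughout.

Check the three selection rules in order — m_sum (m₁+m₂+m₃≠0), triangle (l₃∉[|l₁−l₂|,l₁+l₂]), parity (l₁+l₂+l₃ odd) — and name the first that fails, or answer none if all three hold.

azimuthal sum: 1 − 6 + 5 = 0  ✓
6 ≤ 7 ≤ 8 (triangle on l)  ✓
L = 1 + 7 + 7 = 15 (odd)  ✗

parity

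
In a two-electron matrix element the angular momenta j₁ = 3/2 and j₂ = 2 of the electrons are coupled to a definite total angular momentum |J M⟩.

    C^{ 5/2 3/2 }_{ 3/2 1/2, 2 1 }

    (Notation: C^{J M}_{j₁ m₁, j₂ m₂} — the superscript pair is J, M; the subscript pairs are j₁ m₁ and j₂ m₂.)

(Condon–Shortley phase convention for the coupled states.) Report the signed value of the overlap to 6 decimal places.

j₁+j₂−J=1  J+j₁−j₂=2  J−j₁+j₂=3  j₁+j₂+J+1=7
(j₁±m₁, j₂±m₂, J±M) = (2,1,3,1,4,1)
P² = 144/35
sum k=0..1:
  [0] +1/6 = 1/6
  [1] −1/4 = -1/4
S = -1/12
C² = P²·S² = 1/35 ; C = -0.169031

−√(1/35) = -0.169031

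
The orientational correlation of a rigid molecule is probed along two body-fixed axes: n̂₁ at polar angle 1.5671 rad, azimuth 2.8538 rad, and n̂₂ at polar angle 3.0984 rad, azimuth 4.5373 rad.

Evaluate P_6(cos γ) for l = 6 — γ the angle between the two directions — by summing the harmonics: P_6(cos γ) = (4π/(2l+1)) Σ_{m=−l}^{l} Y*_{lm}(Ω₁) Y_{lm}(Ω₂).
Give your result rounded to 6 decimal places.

Addition theorem: P_6(cos γ) = (4π/13) Σ_m Y*_{lm}(Ω₁) Y_{lm}(Ω₂), m = −6…6:
  [-6]  conj(Y_{6,-6})(Ω₁) = (-0.075033, -0.477201) ; Y_{6,-6}(Ω₂) = (-0.000000, -0.000000) ; Δ = (-0.000000, 0.000000)
  [-5]  conj(Y_{6,-5})(Ω₁) = (-0.000813, 0.006132) ; Y_{6,-5}(Ω₂) = (0.000000, -0.000000) ; Δ = (0.000000, 0.000000)
  [-4]  conj(Y_{6,-4})(Ω₁) = (-0.145334, 0.325770) ; Y_{6,-4}(Ω₂) = (0.000009, 0.000008) ; Δ = (-0.000004, 0.000002)
  [-3]  conj(Y_{6,-3})(Ω₁) = (0.004694, -0.005490) ; Y_{6,-3}(Ω₂) = (-0.000210, 0.000362) ; Δ = (0.000001, 0.000003)
  [-2]  conj(Y_{6,-2})(Ω₁) = (0.273146, -0.177238) ; Y_{6,-2}(Ω₂) = (-0.009075, -0.003315) ; Δ = (-0.003066, 0.000703)
  [-1]  conj(Y_{6,-1})(Ω₁) = (-0.007300, 0.002161) ; Y_{6,-1}(Ω₂) = (0.024559, -0.138831) ; Δ = (0.000121, 0.001067)
  [+0]  conj(Y_{6,0})(Ω₁) = (-0.317755, -0.000000) ; Y_{6,0}(Ω₂) = (0.997279, 0.000000) ; Δ = (-0.316890, -0.000000)
  [+1]  conj(Y_{6,1})(Ω₁) = (0.007300, 0.002161) ; Y_{6,1}(Ω₂) = (-0.024559, -0.138831) ; Δ = (0.000121, -0.001067)
  [+2]  conj(Y_{6,2})(Ω₁) = (0.273146, 0.177238) ; Y_{6,2}(Ω₂) = (-0.009075, 0.003315) ; Δ = (-0.003066, -0.000703)
  [+3]  conj(Y_{6,3})(Ω₁) = (-0.004694, -0.005490) ; Y_{6,3}(Ω₂) = (0.000210, 0.000362) ; Δ = (0.000001, -0.000003)
  [+4]  conj(Y_{6,4})(Ω₁) = (-0.145334, -0.325770) ; Y_{6,4}(Ω₂) = (0.000009, -0.000008) ; Δ = (-0.000004, -0.000002)
  [+5]  conj(Y_{6,5})(Ω₁) = (0.000813, 0.006132) ; Y_{6,5}(Ω₂) = (-0.000000, -0.000000) ; Δ = (0.000000, -0.000000)
  [+6]  conj(Y_{6,6})(Ω₁) = (-0.075033, 0.477201) ; Y_{6,6}(Ω₂) = (-0.000000, 0.000000) ; Δ = (-0.000000, -0.000000)
Accumulated sum (-0.322787, 0.000000); after 4π/(2l+1) scaling, (-0.312020, 0.000000) ⇒ P_6 = -0.312020

-0.312020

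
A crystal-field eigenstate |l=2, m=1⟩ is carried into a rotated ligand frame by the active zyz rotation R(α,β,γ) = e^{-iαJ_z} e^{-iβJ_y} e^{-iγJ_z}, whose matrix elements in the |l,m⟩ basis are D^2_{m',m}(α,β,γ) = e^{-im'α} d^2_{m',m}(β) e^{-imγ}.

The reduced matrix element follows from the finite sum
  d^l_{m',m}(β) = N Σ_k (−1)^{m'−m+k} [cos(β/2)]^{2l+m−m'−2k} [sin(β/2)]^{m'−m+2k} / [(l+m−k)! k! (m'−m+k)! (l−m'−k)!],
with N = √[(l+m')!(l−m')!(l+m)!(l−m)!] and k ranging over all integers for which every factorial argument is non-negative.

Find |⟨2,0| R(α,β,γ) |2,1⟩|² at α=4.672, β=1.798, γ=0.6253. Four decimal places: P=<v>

D^2_{0,1}(4.6720,1.7980,0.6253) = e^{-i·0·4.6720}·d^2_{0,1}(1.7980)·e^{-i·1·0.6253}. Compute d first:
Half-angle: c=0.622393, s=0.782705. N=√(2·2·6·1)=4.898979
k: max(0,(1)−(0))=1 … min(2+(1),2−(0))=2
  k=1: (−1)^0·4.8990/(2)·0.6224^3·0.7827^1 = +0.462240
  k=2: (−1)^1·4.8990/(2)·0.6224^1·0.7827^3 = -0.731029
d^2_{0,1}(1.7980) = +0.462240 -0.731029 = -0.268789
|D^2_{0,1}|² = |d^2_{0,1}(β)|² = (-0.268789)² = 0.072247 (the z-rotation phases have unit modulus)

P=0.0722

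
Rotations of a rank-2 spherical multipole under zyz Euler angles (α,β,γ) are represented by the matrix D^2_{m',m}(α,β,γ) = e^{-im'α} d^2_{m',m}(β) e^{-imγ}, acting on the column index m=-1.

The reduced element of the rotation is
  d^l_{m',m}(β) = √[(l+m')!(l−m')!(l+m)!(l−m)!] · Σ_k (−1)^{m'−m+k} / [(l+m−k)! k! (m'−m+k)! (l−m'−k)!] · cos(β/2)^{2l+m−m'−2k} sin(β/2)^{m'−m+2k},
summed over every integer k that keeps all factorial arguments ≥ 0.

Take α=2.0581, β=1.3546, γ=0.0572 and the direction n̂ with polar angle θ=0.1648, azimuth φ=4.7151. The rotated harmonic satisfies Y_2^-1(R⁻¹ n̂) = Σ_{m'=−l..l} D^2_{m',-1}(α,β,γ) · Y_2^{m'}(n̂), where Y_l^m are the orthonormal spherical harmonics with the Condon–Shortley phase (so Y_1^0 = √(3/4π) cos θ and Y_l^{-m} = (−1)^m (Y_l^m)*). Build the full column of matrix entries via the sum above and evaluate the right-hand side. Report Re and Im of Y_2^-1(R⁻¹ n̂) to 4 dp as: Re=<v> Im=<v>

Re=-0.0533 Im=-0.0072

Need the full column D^2_{m',-1} for m'=−2..2 at α=2.0581, β=1.3546, γ=0.0572.
cos(β/2)=0.779268, sin(β/2)=0.626691
d^2_{-2,-1}: single k=1 term ⇒ +0.593121;  D = -0.304431-0.509033i
d^2_{-1,-1}: k∈[0..1] ⇒ +0.368762 -0.715487 = -0.346725;  D = +0.179601-0.296583i
d^2_{0,-1}: k∈[0..1] ⇒ -0.726422 +0.469811 = -0.256611;  D = -0.256192-0.014670i
d^2_{1,-1}: k∈[0..1] ⇒ +0.715487 -0.154246 = +0.561241;  D = -0.234018-0.510124i
d^2_{2,-1}: single k=0 term ⇒ -0.383599;  D = +0.233183-0.304589i
Y_2^{m'}(θ=0.1648,φ=4.7151) and Σ D·Y over m':
  (-0.3044-0.5090i)·(-0.0104+0.0001i)  (+0.1796-0.2966i)·(+0.0003+0.1250i)  (-0.2562-0.0147i)·(+0.6053+0.0000i)  (-0.2340-0.5101i)·(-0.0003+0.1250i)  (+0.2332-0.3046i)·(-0.0104-0.0001i)
Y_2^-1(R⁻¹ n̂) = -0.053328-0.007183i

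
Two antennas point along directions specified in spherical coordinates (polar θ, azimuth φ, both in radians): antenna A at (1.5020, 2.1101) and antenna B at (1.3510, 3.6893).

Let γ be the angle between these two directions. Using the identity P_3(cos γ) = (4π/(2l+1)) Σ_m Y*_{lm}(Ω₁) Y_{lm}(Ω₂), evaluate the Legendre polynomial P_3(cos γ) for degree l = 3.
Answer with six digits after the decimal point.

Addition theorem: P_3(cos γ) = (4π/7) Σ_m Y*_{lm}(Ω₁) Y_{lm}(Ω₂), m = −3…3:
  [-3]  conj(Y_{3,-3})(Ω₁) = +0.413810+0.019511i ; Y_{3,-3}(Ω₂) = +0.028026+0.386816i ; Δ = +0.004050+0.160615i
  [-2]  conj(Y_{3,-2})(Ω₁) = -0.033042-0.061622i ; Y_{3,-2}(Ω₂) = +0.097134-0.188699i ; Δ = -0.014837+0.000249i
  [-1]  conj(Y_{3,-1})(Ω₁) = +0.161661-0.270117i ; Y_{3,-1}(Ω₂) = +0.205266-0.125203i ; Δ = -0.000636-0.075686i
  [+0]  conj(Y_{3,0})(Ω₁) = -0.076353-0.000000i ; Y_{3,0}(Ω₂) = -0.224753+0.000000i ; Δ = +0.017160+0.000000i
  [+1]  conj(Y_{3,1})(Ω₁) = -0.161661-0.270117i ; Y_{3,1}(Ω₂) = -0.205266-0.125203i ; Δ = -0.000636+0.075686i
  [+2]  conj(Y_{3,2})(Ω₁) = -0.033042+0.061622i ; Y_{3,2}(Ω₂) = +0.097134+0.188699i ; Δ = -0.014837-0.000249i
  [+3]  conj(Y_{3,3})(Ω₁) = -0.413810+0.019511i ; Y_{3,3}(Ω₂) = -0.028026+0.386816i ; Δ = +0.004050-0.160615i
Total Σ_m = -0.005686+0.000000i. Multiply by 1.795196: -0.010208+0.000000i. P_3(cos γ) = -0.010208

-0.010208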